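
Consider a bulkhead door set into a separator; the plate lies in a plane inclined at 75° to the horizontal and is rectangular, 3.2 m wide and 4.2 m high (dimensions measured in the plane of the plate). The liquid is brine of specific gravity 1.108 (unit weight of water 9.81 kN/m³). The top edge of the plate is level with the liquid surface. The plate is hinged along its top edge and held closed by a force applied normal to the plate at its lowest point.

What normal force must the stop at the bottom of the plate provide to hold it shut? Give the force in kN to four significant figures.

P ≈ 197.6 kN

γ = 1.108 × 9.81 = 10.86948 kN/m³.
Let θ = 75° be the plate's angle to the horizontal; measure y along the incline from where the plane meets the free surface. Vertical depth h = y·sinθ with sinθ = 0.965926.
The centroid lies 4.2/2 = 2.1 m below the top edge, so y_c = 2.1 m and h_c = 2.1 × 0.965926 = 2.02844 m.
A = 3.2 × 4.2 = 13.44 m².
Resultant F = γ·h_c·A = 10.86948 × 2.02844 × 13.44 = 296.326 kN.
I_c = b·h³/12 = 3.2 × 4.2³/12 = 19.7568 m⁴.
Centre of pressure: y_p = y_c + I_c/(y_c·A) = 2.1 + 19.7568/(2.1 × 13.44) = 2.1 + 0.7 = 2.8 m along the plane.
The resultant acts 2.1 + 0.7 = 2.8 m (along the plate) below the hinge at the top edge, so the moment about the hinge is M = F × 2.8 = 296.326 × 2.8 = 829.713 kN·m.
A normal force at the bottom, 4.2 m from the hinge, must supply this moment: P = 829.713/4.2 = 197.551 kN.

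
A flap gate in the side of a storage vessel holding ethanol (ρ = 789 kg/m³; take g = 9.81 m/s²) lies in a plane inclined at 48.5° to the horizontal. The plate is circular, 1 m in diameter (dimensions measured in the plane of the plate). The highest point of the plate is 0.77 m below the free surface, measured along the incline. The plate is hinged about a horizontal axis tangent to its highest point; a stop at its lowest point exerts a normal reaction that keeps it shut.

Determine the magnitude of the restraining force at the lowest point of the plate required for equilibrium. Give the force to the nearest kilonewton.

γ = ρg = 789 × 9.81 / 1000 = 7.74009 kN/m³.
Let θ = 48.5° be the plate's angle to the horizontal; measure y along the incline from where the plane meets the free surface. Vertical depth h = y·sinθ with sinθ = 0.748956.
The centroid is at the centre, 0.5 m below the top of the plate, so y_c = 0.77 + 0.5 = 1.27 m and h_c = 1.27 × 0.748956 = 0.951174 m.
A = π(0.5)² = 0.785398 m².
Resultant F = γ·h_c·A = 7.74009 × 0.951174 × 0.785398 = 5.78224 kN.
I_c = πr⁴/4 = π × 0.5⁴/4 = 0.0490874 m⁴.
Centre of pressure: y_p = y_c + I_c/(y_c·A) = 1.27 + 0.0490874/(1.27 × 0.785398) = 1.27 + 0.0492126 = 1.31921 m along the plane.
The resultant acts 0.5 + 0.0492126 = 0.549213 m (along the plate) below the hinge at the top edge, so the moment about the hinge is M = F × 0.549213 = 5.78224 × 0.549213 = 3.17568 kN·m.
A normal force at the bottom, 1 m from the hinge, must supply this moment: P = 3.17568/1 = 3.17568 kN.

P ≈ 3 kN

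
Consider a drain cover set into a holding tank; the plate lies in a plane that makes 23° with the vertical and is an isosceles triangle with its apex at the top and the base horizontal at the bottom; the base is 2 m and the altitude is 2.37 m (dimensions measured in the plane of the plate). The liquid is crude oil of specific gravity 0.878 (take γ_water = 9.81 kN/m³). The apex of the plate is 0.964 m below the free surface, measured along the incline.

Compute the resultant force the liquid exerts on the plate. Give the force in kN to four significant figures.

F ≈ 47.80 kN

γ = 0.878 × 9.81 = 8.61318 kN/m³.
The plate makes 23° with the vertical, i.e. θ = 90° − 23° = 67° to the horizontal. Measuring y along the incline from the free-surface line, vertical depth h = y·sinθ with sinθ = 0.920505.
With the apex up, the centroid sits 2h/3 = 2 × 2.37/3 = 1.58 m below the apex, so y_c = 0.964 + 1.58 = 2.544 m and h_c = 2.544 × 0.920505 = 2.34176 m.
A = ½ × 2 × 2.37 = 2.37 m².
Resultant F = γ·h_c·A = 8.61318 × 2.34176 × 2.37 = 47.8029 kN.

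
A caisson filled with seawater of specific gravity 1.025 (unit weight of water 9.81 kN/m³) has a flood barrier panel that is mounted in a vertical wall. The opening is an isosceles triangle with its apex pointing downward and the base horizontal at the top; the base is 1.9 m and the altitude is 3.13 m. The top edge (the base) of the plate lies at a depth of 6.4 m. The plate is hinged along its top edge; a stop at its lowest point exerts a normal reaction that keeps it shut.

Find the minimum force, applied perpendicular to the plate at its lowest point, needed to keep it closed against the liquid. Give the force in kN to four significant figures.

γ = 1.025 × 9.81 = 10.05525 kN/m³.
With the apex down, the centroid sits h/3 = 3.13/3 = 1.04333 m below the base (the top edge), so the centroid depth is h_c = 6.4 + 1.04333 = 7.44333 m.
A = ½ × 1.9 × 3.13 = 2.9735 m².
Resultant F = γ·h_c·A = 10.05525 × 7.44333 × 2.9735 = 222.55 kN.
I_c = b·h³/36 = 1.9 × 3.13³/36 = 1.61839 m⁴.
Centre of pressure: y_p = y_c + I_c/(y_c·A) = 7.44333 + 1.61839/(7.44333 × 2.9735) = 7.44333 + 0.073122 = 7.51645 m along the plane.
The resultant acts 1.04333 + 0.073122 = 1.11645 m (along the plate) below the hinge at the top edge, so the moment about the hinge is M = F × 1.11645 = 222.55 × 1.11645 = 248.466 kN·m.
A normal force at the bottom, 3.13 m from the hinge, must supply this moment: P = 248.466/3.13 = 79.3821 kN.

P ≈ 79.38 kN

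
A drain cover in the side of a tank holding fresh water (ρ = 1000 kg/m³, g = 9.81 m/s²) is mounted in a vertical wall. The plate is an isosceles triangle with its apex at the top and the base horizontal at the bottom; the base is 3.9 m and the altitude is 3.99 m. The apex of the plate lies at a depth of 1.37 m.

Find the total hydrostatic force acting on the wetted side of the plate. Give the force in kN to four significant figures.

γ = ρg = 1000 × 9.81 = 9810 N/m³ = 9.81 kN/m³.
With the apex up, the centroid sits 2h/3 = 2 × 3.99/3 = 2.66 m below the apex, so the centroid depth is h_c = 1.37 + 2.66 = 4.03 m.
A = ½ × 3.9 × 3.99 = 7.7805 m².
Resultant F = γ·h_c·A = 9.81 × 4.03 × 7.7805 = 307.597 kN.

F ≈ 307.6 kN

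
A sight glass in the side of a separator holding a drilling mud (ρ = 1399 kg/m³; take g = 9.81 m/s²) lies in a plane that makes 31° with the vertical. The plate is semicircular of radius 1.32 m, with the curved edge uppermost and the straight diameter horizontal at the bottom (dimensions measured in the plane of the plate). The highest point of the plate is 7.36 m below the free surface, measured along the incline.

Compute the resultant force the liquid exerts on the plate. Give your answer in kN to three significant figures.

F ≈ 261 kN

γ = ρg = 1399 × 9.81 / 1000 = 13.72419 kN/m³.
The plate makes 31° with the vertical, i.e. θ = 90° − 31° = 59° to the horizontal. Measuring y along the incline from the free-surface line, vertical depth h = y·sinθ with sinθ = 0.857167.
The centroid lies 4r/(3π) = 0.560225 m above the diameter, so r − 4r/(3π) = 1.32 − 0.560225 = 0.759775 m below the topmost point, so y_c = 7.36 + 0.759775 = 8.11978 m and h_c = 8.11978 × 0.857167 = 6.96001 m.
A = πr²/2 = π × 1.32²/2 = 2.73696 m².
Resultant F = γ·h_c·A = 13.72419 × 6.96001 × 2.73696 = 261.436 kN.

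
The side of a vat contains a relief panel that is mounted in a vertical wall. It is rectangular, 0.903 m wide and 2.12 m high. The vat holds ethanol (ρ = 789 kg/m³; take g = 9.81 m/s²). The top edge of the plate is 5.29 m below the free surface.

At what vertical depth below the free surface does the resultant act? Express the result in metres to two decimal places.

γ = ρg = 789 × 9.81 / 1000 = 7.74009 kN/m³.
The centroid lies 2.12/2 = 1.06 m below the top edge, so the centroid depth is h_c = 5.29 + 1.06 = 6.35 m.
A = 0.903 × 2.12 = 1.91436 m².
Resultant F = γ·h_c·A = 7.74009 × 6.35 × 1.91436 = 94.09 kN.
I_c = b·h³/12 = 0.903 × 2.12³/12 = 0.716992 m⁴.
Centre of pressure: y_p = y_c + I_c/(y_c·A) = 6.35 + 0.716992/(6.35 × 1.91436) = 6.35 + 0.0589817 = 6.40898 m along the plane.

h_p = 6.41 m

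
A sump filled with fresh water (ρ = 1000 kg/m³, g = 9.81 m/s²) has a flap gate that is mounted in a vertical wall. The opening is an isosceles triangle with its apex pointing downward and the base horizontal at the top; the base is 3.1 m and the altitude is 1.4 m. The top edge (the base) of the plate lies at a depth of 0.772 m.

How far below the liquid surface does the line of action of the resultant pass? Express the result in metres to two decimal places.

γ = ρg = 1000 × 9.81 = 9810 N/m³ = 9.81 kN/m³.
With the apex down, the centroid sits h/3 = 1.4/3 = 0.466667 m below the base (the top edge), so the centroid depth is h_c = 0.772 + 0.466667 = 1.23867 m.
A = ½ × 3.1 × 1.4 = 2.17 m².
Resultant F = γ·h_c·A = 9.81 × 1.23867 × 2.17 = 26.3684 kN.
I_c = b·h³/36 = 3.1 × 1.4³/36 = 0.236289 m⁴.
Centre of pressure: y_p = y_c + I_c/(y_c·A) = 1.23867 + 0.236289/(1.23867 × 2.17) = 1.23867 + 0.0879079 = 1.32658 m along the plane.

h_p = 1.33 m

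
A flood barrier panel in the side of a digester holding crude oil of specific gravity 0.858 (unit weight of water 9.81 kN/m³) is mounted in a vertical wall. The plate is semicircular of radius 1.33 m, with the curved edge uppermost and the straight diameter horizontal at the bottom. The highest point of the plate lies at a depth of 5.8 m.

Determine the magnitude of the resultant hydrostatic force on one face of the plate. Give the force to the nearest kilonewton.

F ≈ 154 kN

γ = 0.858 × 9.81 = 8.41698 kN/m³.
The centroid lies 4r/(3π) = 0.56447 m above the diameter, so r − 4r/(3π) = 1.33 − 0.56447 = 0.76553 m below the topmost point, so the centroid depth is h_c = 5.8 + 0.76553 = 6.56553 m.
A = πr²/2 = π × 1.33²/2 = 2.77858 m².
Resultant F = γ·h_c·A = 8.41698 × 6.56553 × 2.77858 = 153.55 kN.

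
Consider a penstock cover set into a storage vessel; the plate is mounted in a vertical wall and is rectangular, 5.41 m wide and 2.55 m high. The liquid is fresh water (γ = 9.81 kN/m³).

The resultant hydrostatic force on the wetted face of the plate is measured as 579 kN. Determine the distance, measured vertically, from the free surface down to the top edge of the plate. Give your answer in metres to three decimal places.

γ = 9.81 kN/m³.
A = 5.41 × 2.55 = 13.7955 m².
From F = γ·h_c·A, the centroid depth is h_c = 579/(9.81 × 13.7955) = 4.27831 m.
The centroid lies 2.55/2 = 1.275 m below the top edge, so the top edge sits at h_top = 4.27831 − 1.275 = 3.00331 m below the surface.

d_top ≈ 3.003 m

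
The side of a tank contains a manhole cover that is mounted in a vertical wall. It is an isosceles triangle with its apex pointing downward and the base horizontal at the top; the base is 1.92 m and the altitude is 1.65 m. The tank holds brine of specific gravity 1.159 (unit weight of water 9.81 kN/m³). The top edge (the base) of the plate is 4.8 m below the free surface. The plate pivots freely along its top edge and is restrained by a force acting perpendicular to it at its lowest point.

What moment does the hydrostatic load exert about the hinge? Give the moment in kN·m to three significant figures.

M ≈ 55.7 kN·m

γ = 1.159 × 9.81 = 11.36979 kN/m³.
With the apex down, the centroid sits h/3 = 1.65/3 = 0.55 m below the base (the top edge), so the centroid depth is h_c = 4.8 + 0.55 = 5.35 m.
A = ½ × 1.92 × 1.65 = 1.584 m².
Resultant F = γ·h_c·A = 11.36979 × 5.35 × 1.584 = 96.3521 kN.
I_c = b·h³/36 = 1.92 × 1.65³/36 = 0.23958 m⁴.
Centre of pressure: y_p = y_c + I_c/(y_c·A) = 5.35 + 0.23958/(5.35 × 1.584) = 5.35 + 0.028271 = 5.37827 m along the plane.
The resultant acts 0.55 + 0.028271 = 0.578271 m (along the plate) below the hinge at the top edge, so the moment about the hinge is M = F × 0.578271 = 96.3521 × 0.578271 = 55.7176 kN·m.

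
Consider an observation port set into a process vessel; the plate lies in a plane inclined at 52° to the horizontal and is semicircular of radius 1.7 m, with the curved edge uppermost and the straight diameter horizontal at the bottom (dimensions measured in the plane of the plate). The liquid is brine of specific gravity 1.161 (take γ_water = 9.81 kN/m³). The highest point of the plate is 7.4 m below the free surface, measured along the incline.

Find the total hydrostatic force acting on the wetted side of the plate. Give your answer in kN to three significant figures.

F ≈ 341 kN

γ = 1.161 × 9.81 = 11.38941 kN/m³.
Let θ = 52° be the plate's angle to the horizontal; measure y along the incline from where the plane meets the free surface. Vertical depth h = y·sinθ with sinθ = 0.788011.
The centroid lies 4r/(3π) = 0.721502 m above the diameter, so r − 4r/(3π) = 1.7 − 0.721502 = 0.978498 m below the topmost point, so y_c = 7.4 + 0.978498 = 8.3785 m and h_c = 8.3785 × 0.788011 = 6.60235 m.
A = πr²/2 = π × 1.7²/2 = 4.5396 m².
Resultant F = γ·h_c·A = 11.38941 × 6.60235 × 4.5396 = 341.364 kN.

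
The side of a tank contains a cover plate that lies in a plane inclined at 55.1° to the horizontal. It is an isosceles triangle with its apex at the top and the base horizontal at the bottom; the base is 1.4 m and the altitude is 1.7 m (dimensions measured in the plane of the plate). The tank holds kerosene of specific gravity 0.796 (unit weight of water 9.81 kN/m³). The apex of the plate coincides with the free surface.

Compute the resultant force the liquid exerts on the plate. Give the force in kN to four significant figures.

γ = 0.796 × 9.81 = 7.80876 kN/m³.
Let θ = 55.1° be the plate's angle to the horizontal; measure y along the incline from where the plane meets the free surface. Vertical depth h = y·sinθ with sinθ = 0.820152.
With the apex up, the centroid sits 2h/3 = 2 × 1.7/3 = 1.13333 m below the apex, so y_c = 1.13333 m and h_c = 1.13333 × 0.820152 = 0.929503 m.
A = ½ × 1.4 × 1.7 = 1.19 m².
Resultant F = γ·h_c·A = 7.80876 × 0.929503 × 1.19 = 8.63734 kN.

F ≈ 8.637 kN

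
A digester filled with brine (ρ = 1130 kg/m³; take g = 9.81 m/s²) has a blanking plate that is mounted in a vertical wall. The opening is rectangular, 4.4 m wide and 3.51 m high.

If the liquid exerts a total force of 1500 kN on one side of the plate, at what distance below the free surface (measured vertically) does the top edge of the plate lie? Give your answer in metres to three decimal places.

d_top ≈ 7.007 m

γ = ρg = 1130 × 9.81 / 1000 = 11.0853 kN/m³.
A = 4.4 × 3.51 = 15.444 m².
From F = γ·h_c·A, the centroid depth is h_c = 1500/(11.0853 × 15.444) = 8.76161 m.
The centroid lies 3.51/2 = 1.755 m below the top edge, so the top edge sits at h_top = 8.76161 − 1.755 = 7.00661 m below the surface.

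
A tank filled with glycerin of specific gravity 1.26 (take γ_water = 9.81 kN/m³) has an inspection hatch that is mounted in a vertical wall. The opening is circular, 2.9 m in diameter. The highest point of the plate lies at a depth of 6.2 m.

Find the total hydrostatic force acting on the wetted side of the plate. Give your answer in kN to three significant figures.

γ = 1.26 × 9.81 = 12.3606 kN/m³.
The centroid is at the centre, 1.45 m below the top of the plate, so the centroid depth is h_c = 6.2 + 1.45 = 7.65 m.
A = π(1.45)² = 6.6052 m².
Resultant F = γ·h_c·A = 12.3606 × 7.65 × 6.6052 = 624.578 kN.

F ≈ 625 kN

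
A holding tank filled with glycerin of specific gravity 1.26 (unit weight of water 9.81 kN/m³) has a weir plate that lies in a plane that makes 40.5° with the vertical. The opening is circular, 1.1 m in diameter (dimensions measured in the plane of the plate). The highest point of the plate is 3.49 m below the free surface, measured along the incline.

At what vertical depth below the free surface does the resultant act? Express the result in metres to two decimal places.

h_p = 3.09 m

γ = 1.26 × 9.81 = 12.3606 kN/m³.
The plate makes 40.5° with the vertical, i.e. θ = 90° − 40.5° = 49.5° to the horizontal. Measuring y along the incline from the free-surface line, vertical depth h = y·sinθ with sinθ = 0.760406.
The centroid is at the centre, 0.55 m below the top of the plate, so y_c = 3.49 + 0.55 = 4.04 m and h_c = 4.04 × 0.760406 = 3.07204 m.
A = π(0.55)² = 0.950332 m².
Resultant F = γ·h_c·A = 12.3606 × 3.07204 × 0.950332 = 36.0863 kN.
I_c = πr⁴/4 = π × 0.55⁴/4 = 0.0718688 m⁴.
Centre of pressure: y_p = y_c + I_c/(y_c·A) = 4.04 + 0.0718688/(4.04 × 0.950332) = 4.04 + 0.018719 = 4.05872 m along the plane.
Vertically, h_p = y_p·sinθ = 4.05872 × 0.760406 = 3.08628 m.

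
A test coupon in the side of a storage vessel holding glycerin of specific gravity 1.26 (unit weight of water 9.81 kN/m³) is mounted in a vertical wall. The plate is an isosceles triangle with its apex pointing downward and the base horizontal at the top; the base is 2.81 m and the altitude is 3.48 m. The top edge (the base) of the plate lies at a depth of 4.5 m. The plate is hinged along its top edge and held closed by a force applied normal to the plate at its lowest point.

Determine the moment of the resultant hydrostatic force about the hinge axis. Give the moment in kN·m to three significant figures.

γ = 1.26 × 9.81 = 12.3606 kN/m³.
With the apex down, the centroid sits h/3 = 3.48/3 = 1.16 m below the base (the top edge), so the centroid depth is h_c = 4.5 + 1.16 = 5.66 m.
A = ½ × 2.81 × 3.48 = 4.8894 m².
Resultant F = γ·h_c·A = 12.3606 × 5.66 × 4.8894 = 342.067 kN.
I_c = b·h³/36 = 2.81 × 3.48³/36 = 3.28959 m⁴.
Centre of pressure: y_p = y_c + I_c/(y_c·A) = 5.66 + 3.28959/(5.66 × 4.8894) = 5.66 + 0.118869 = 5.77887 m along the plane.
The resultant acts 1.16 + 0.118869 = 1.27887 m (along the plate) below the hinge at the top edge, so the moment about the hinge is M = F × 1.27887 = 342.067 × 1.27887 = 437.459 kN·m.

M ≈ 437 kN·m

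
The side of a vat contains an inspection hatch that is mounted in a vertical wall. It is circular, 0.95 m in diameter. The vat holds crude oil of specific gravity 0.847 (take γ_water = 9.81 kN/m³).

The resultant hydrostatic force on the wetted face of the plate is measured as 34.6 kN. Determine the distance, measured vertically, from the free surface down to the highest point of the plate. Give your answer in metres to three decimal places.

γ = 0.847 × 9.81 = 8.30907 kN/m³.
A = π(0.475)² = 0.708822 m².
From F = γ·h_c·A, the centroid depth is h_c = 34.6/(8.30907 × 0.708822) = 5.87471 m.
The centroid is at the centre, 0.475 m below the top of the plate, so the highest point sits at h_top = 5.87471 − 0.475 = 5.39971 m below the surface.

d_top ≈ 5.400 m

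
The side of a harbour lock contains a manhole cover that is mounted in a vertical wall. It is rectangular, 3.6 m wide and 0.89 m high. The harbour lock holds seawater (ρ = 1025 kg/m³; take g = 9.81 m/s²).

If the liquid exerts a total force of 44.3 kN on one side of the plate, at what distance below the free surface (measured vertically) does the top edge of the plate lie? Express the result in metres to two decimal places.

d_top ≈ 0.93 m

γ = ρg = 1025 × 9.81 / 1000 = 10.05525 kN/m³.
A = 3.6 × 0.89 = 3.204 m².
From F = γ·h_c·A, the centroid depth is h_c = 44.3/(10.05525 × 3.204) = 1.37505 m.
The centroid lies 0.89/2 = 0.445 m below the top edge, so the top edge sits at h_top = 1.37505 − 0.445 = 0.93005 m below the surface.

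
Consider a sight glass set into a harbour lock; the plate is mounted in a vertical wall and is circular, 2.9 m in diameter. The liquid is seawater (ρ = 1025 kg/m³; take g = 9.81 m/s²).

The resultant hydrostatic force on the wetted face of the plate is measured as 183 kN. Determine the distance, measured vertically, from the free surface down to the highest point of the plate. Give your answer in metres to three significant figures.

d_top ≈ 1.31 m

γ = ρg = 1025 × 9.81 / 1000 = 10.05525 kN/m³.
A = π(1.45)² = 6.6052 m².
From F = γ·h_c·A, the centroid depth is h_c = 183/(10.05525 × 6.6052) = 2.75532 m.
The centroid is at the centre, 1.45 m below the top of the plate, so the highest point sits at h_top = 2.75532 − 1.45 = 1.30532 m below the surface.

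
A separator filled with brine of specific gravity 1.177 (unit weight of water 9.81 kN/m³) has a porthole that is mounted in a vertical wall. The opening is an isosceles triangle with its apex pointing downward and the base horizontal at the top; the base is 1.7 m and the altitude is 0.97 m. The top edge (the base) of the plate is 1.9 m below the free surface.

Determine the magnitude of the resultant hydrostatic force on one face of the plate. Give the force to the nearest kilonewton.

γ = 1.177 × 9.81 = 11.54637 kN/m³.
With the apex down, the centroid sits h/3 = 0.97/3 = 0.323333 m below the base (the top edge), so the centroid depth is h_c = 1.9 + 0.323333 = 2.22333 m.
A = ½ × 1.7 × 0.97 = 0.8245 m².
Resultant F = γ·h_c·A = 11.54637 × 2.22333 × 0.8245 = 21.1661 kN.

F ≈ 21 kN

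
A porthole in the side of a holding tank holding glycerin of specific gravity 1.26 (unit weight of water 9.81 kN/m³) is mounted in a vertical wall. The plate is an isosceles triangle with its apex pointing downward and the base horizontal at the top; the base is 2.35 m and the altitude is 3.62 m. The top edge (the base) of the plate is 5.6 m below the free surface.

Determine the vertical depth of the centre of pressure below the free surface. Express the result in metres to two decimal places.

h_p = 6.91 m

γ = 1.26 × 9.81 = 12.3606 kN/m³.
With the apex down, the centroid sits h/3 = 3.62/3 = 1.20667 m below the base (the top edge), so the centroid depth is h_c = 5.6 + 1.20667 = 6.80667 m.
A = ½ × 2.35 × 3.62 = 4.2535 m².
Resultant F = γ·h_c·A = 12.3606 × 6.80667 × 4.2535 = 357.866 kN.
I_c = b·h³/36 = 2.35 × 3.62³/36 = 3.09664 m⁴.
Centre of pressure: y_p = y_c + I_c/(y_c·A) = 6.80667 + 3.09664/(6.80667 × 4.2535) = 6.80667 + 0.106957 = 6.91363 m along the plane.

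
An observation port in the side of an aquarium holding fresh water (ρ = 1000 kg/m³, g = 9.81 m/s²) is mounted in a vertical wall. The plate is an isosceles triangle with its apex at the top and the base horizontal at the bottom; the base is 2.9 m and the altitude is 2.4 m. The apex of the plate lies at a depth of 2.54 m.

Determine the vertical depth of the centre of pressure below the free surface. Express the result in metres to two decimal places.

γ = ρg = 1000 × 9.81 = 9810 N/m³ = 9.81 kN/m³.
With the apex up, the centroid sits 2h/3 = 2 × 2.4/3 = 1.6 m below the apex, so the centroid depth is h_c = 2.54 + 1.6 = 4.14 m.
A = ½ × 2.9 × 2.4 = 3.48 m².
Resultant F = γ·h_c·A = 9.81 × 4.14 × 3.48 = 141.335 kN.
I_c = b·h³/36 = 2.9 × 2.4³/36 = 1.1136 m⁴.
Centre of pressure: y_p = y_c + I_c/(y_c·A) = 4.14 + 1.1136/(4.14 × 3.48) = 4.14 + 0.0772947 = 4.21729 m along the plane.

h_p = 4.22 m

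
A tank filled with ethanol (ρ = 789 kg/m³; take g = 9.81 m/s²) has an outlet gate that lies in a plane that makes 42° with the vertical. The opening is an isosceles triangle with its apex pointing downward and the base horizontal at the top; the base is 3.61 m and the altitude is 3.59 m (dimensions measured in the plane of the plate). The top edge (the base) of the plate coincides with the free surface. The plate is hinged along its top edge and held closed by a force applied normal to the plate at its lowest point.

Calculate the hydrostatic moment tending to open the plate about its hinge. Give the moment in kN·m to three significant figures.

γ = ρg = 789 × 9.81 / 1000 = 7.74009 kN/m³.
The plate makes 42° with the vertical, i.e. θ = 90° − 42° = 48° to the horizontal. Measuring y along the incline from the free-surface line, vertical depth h = y·sinθ with sinθ = 0.743145.
With the apex down, the centroid sits h/3 = 3.59/3 = 1.19667 m below the base (the top edge), so y_c = 1.19667 m and h_c = 1.19667 × 0.743145 = 0.889299 m.
A = ½ × 3.61 × 3.59 = 6.47995 m².
Resultant F = γ·h_c·A = 7.74009 × 0.889299 × 6.47995 = 44.6031 kN.
I_c = b·h³/36 = 3.61 × 3.59³/36 = 4.63968 m⁴.
Centre of pressure: y_p = y_c + I_c/(y_c·A) = 1.19667 + 4.63968/(1.19667 × 6.47995) = 1.19667 + 0.598332 = 1.795 m along the plane.
The resultant acts 1.19667 + 0.598332 = 1.795 m (along the plate) below the hinge at the top edge, so the moment about the hinge is M = F × 1.795 = 44.6031 × 1.795 = 80.0626 kN·m.

M ≈ 80.1 kN·m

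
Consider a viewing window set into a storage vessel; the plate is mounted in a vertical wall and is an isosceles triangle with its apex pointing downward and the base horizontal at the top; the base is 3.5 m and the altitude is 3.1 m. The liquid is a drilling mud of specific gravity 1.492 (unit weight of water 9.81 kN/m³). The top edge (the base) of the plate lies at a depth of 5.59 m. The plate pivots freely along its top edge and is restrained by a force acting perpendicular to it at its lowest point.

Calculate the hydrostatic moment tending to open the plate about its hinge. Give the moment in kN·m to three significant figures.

M ≈ 586 kN·m

γ = 1.492 × 9.81 = 14.63652 kN/m³.
With the apex down, the centroid sits h/3 = 3.1/3 = 1.03333 m below the base (the top edge), so the centroid depth is h_c = 5.59 + 1.03333 = 6.62333 m.
A = ½ × 3.5 × 3.1 = 5.425 m².
Resultant F = γ·h_c·A = 14.63652 × 6.62333 × 5.425 = 525.913 kN.
I_c = b·h³/36 = 3.5 × 3.1³/36 = 2.89635 m⁴.
Centre of pressure: y_p = y_c + I_c/(y_c·A) = 6.62333 + 2.89635/(6.62333 × 5.425) = 6.62333 + 0.0806074 = 6.70394 m along the plane.
The resultant acts 1.03333 + 0.0806074 = 1.11394 m (along the plate) below the hinge at the top edge, so the moment about the hinge is M = F × 1.11394 = 525.913 × 1.11394 = 585.836 kN·m.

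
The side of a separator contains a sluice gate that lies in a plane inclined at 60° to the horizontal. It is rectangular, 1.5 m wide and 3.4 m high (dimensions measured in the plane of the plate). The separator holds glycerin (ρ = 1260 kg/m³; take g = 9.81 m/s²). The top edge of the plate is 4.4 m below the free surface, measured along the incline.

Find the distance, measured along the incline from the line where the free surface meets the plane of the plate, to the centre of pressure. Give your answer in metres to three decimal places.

γ = ρg = 1260 × 9.81 / 1000 = 12.3606 kN/m³.
Let θ = 60° be the plate's angle to the horizontal; measure y along the incline from where the plane meets the free surface. Vertical depth h = y·sinθ with sinθ = 0.866025.
The centroid lies 3.4/2 = 1.7 m below the top edge, so y_c = 4.4 + 1.7 = 6.1 m and h_c = 6.1 × 0.866025 = 5.28275 m.
A = 1.5 × 3.4 = 5.1 m².
Resultant F = γ·h_c·A = 12.3606 × 5.28275 × 5.1 = 333.02 kN.
I_c = b·h³/12 = 1.5 × 3.4³/12 = 4.913 m⁴.
Centre of pressure: y_p = y_c + I_c/(y_c·A) = 6.1 + 4.913/(6.1 × 5.1) = 6.1 + 0.157923 = 6.25792 m along the plane.

y_p = 6.258 m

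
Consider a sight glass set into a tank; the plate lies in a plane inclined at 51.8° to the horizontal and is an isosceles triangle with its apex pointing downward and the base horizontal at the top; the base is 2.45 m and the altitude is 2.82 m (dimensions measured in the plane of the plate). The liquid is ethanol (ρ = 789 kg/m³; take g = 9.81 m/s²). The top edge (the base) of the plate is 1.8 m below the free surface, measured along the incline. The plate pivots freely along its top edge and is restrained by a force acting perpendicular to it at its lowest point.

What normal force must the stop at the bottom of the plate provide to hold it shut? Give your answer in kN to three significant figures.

P ≈ 22.5 kN

γ = ρg = 789 × 9.81 / 1000 = 7.74009 kN/m³.
Let θ = 51.8° be the plate's angle to the horizontal; measure y along the incline from where the plane meets the free surface. Vertical depth h = y·sinθ with sinθ = 0.785857.
With the apex down, the centroid sits h/3 = 2.82/3 = 0.94 m below the base (the top edge), so y_c = 1.8 + 0.94 = 2.74 m and h_c = 2.74 × 0.785857 = 2.15325 m.
A = ½ × 2.45 × 2.82 = 3.4545 m².
Resultant F = γ·h_c·A = 7.74009 × 2.15325 × 3.4545 = 57.5739 kN.
I_c = b·h³/36 = 2.45 × 2.82³/36 = 1.5262 m⁴.
Centre of pressure: y_p = y_c + I_c/(y_c·A) = 2.74 + 1.5262/(2.74 × 3.4545) = 2.74 + 0.161241 = 2.90124 m along the plane.
The resultant acts 0.94 + 0.161241 = 1.10124 m (along the plate) below the hinge at the top edge, so the moment about the hinge is M = F × 1.10124 = 57.5739 × 1.10124 = 63.4027 kN·m.
A normal force at the bottom, 2.82 m from the hinge, must supply this moment: P = 63.4027/2.82 = 22.4832 kN.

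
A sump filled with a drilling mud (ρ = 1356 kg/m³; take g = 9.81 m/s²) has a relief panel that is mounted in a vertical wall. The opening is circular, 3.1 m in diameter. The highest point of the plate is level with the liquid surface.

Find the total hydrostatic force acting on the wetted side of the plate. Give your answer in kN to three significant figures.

γ = ρg = 1356 × 9.81 / 1000 = 13.30236 kN/m³.
The centroid is at the centre, 1.55 m below the top of the plate, so the centroid depth is h_c = 1.55 m.
A = π(1.55)² = 7.54768 m².
Resultant F = γ·h_c·A = 13.30236 × 1.55 × 7.54768 = 155.623 kN.

F ≈ 156 kN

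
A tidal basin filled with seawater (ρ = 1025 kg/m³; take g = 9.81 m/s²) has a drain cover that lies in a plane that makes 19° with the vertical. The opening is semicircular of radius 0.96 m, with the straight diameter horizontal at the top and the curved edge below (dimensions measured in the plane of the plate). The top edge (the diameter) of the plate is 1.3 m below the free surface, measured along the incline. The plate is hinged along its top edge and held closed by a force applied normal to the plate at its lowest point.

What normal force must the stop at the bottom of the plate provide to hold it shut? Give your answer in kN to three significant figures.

P ≈ 10.9 kN

γ = ρg = 1025 × 9.81 / 1000 = 10.05525 kN/m³.
The plate makes 19° with the vertical, i.e. θ = 90° − 19° = 71° to the horizontal. Measuring y along the incline from the free-surface line, vertical depth h = y·sinθ with sinθ = 0.945519.
The centroid of a semicircle lies 4r/(3π) = 0.407437 m from the diameter, here below the top edge, so y_c = 1.3 + 0.407437 = 1.70744 m and h_c = 1.70744 × 0.945519 = 1.61442 m.
A = πr²/2 = π × 0.96²/2 = 1.44765 m².
Resultant F = γ·h_c·A = 10.05525 × 1.61442 × 1.44765 = 23.5003 kN.
I_c = (π/8 − 8/(9π))·r⁴ = 0.109757 × 0.96⁴ = 0.0932217 m⁴.
Centre of pressure: y_p = y_c + I_c/(y_c·A) = 1.70744 + 0.0932217/(1.70744 × 1.44765) = 1.70744 + 0.0377145 = 1.74515 m along the plane.
The resultant acts 0.407437 + 0.0377145 = 0.445151 m (along the plate) below the hinge at the top edge, so the moment about the hinge is M = F × 0.445151 = 23.5003 × 0.445151 = 10.4612 kN·m.
A normal force at the bottom, 0.96 m from the hinge, must supply this moment: P = 10.4612/0.96 = 10.8971 kN.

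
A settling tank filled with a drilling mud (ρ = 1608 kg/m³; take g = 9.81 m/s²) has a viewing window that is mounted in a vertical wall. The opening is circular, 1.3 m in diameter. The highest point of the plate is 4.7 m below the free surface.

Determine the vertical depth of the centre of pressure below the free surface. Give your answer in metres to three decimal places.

γ = ρg = 1608 × 9.81 / 1000 = 15.77448 kN/m³.
The centroid is at the centre, 0.65 m below the top of the plate, so the centroid depth is h_c = 4.7 + 0.65 = 5.35 m.
A = π(0.65)² = 1.32732 m².
Resultant F = γ·h_c·A = 15.77448 × 5.35 × 1.32732 = 112.017 kN.
I_c = πr⁴/4 = π × 0.65⁴/4 = 0.140198 m⁴.
Centre of pressure: y_p = y_c + I_c/(y_c·A) = 5.35 + 0.140198/(5.35 × 1.32732) = 5.35 + 0.019743 = 5.36974 m along the plane.

h_p = 5.370 m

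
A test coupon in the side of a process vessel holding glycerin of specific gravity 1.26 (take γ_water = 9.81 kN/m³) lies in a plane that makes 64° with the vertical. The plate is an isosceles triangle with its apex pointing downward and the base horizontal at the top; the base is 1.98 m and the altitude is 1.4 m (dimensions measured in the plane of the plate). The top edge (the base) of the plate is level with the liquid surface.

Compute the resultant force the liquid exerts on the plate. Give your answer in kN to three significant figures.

γ = 1.26 × 9.81 = 12.3606 kN/m³.
The plate makes 64° with the vertical, i.e. θ = 90° − 64° = 26° to the horizontal. Measuring y along the incline from the free-surface line, vertical depth h = y·sinθ with sinθ = 0.438371.
With the apex down, the centroid sits h/3 = 1.4/3 = 0.466667 m below the base (the top edge), so y_c = 0.466667 m and h_c = 0.466667 × 0.438371 = 0.204573 m.
A = ½ × 1.98 × 1.4 = 1.386 m².
Resultant F = γ·h_c·A = 12.3606 × 0.204573 × 1.386 = 3.5047 kN.

F ≈ 3.50 kN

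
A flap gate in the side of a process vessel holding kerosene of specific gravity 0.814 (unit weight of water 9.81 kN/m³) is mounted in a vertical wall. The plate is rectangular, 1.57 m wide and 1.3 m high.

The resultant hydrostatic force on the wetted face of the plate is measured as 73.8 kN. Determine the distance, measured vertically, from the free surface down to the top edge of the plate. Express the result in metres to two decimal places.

d_top ≈ 3.88 m

γ = 0.814 × 9.81 = 7.98534 kN/m³.
A = 1.57 × 1.3 = 2.041 m².
From F = γ·h_c·A, the centroid depth is h_c = 73.8/(7.98534 × 2.041) = 4.52814 m.
The centroid lies 1.3/2 = 0.65 m below the top edge, so the top edge sits at h_top = 4.52814 − 0.65 = 3.87814 m below the surface.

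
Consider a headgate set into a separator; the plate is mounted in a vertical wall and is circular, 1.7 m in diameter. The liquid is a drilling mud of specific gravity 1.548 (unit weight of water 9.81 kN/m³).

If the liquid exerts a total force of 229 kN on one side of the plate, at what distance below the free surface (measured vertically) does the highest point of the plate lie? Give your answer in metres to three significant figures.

d_top ≈ 5.79 m

γ = 1.548 × 9.81 = 15.18588 kN/m³.
A = π(0.85)² = 2.2698 m².
From F = γ·h_c·A, the centroid depth is h_c = 229/(15.18588 × 2.2698) = 6.64367 m.
The centroid is at the centre, 0.85 m below the top of the plate, so the highest point sits at h_top = 6.64367 − 0.85 = 5.79367 m below the surface.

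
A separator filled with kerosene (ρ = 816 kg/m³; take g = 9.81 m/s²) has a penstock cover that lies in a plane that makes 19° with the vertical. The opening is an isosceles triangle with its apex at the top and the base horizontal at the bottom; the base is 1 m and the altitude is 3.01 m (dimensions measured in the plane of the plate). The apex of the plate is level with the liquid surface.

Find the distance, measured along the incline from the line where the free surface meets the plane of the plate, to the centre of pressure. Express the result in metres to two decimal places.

y_p = 2.26 m

γ = ρg = 816 × 9.81 / 1000 = 8.00496 kN/m³.
The plate makes 19° with the vertical, i.e. θ = 90° − 19° = 71° to the horizontal. Measuring y along the incline from the free-surface line, vertical depth h = y·sinθ with sinθ = 0.945519.
With the apex up, the centroid sits 2h/3 = 2 × 3.01/3 = 2.00667 m below the apex, so y_c = 2.00667 m and h_c = 2.00667 × 0.945519 = 1.89734 m.
A = ½ × 1 × 3.01 = 1.505 m².
Resultant F = γ·h_c·A = 8.00496 × 1.89734 × 1.505 = 22.8581 kN.
I_c = b·h³/36 = 1 × 3.01³/36 = 0.757525 m⁴.
Centre of pressure: y_p = y_c + I_c/(y_c·A) = 2.00667 + 0.757525/(2.00667 × 1.505) = 2.00667 + 0.250833 = 2.2575 m along the plane.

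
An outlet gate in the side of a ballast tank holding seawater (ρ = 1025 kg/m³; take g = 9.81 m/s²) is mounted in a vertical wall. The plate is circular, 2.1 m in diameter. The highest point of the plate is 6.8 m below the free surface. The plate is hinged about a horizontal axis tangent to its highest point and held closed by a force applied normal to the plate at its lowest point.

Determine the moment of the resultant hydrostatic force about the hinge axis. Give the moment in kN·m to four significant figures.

γ = ρg = 1025 × 9.81 / 1000 = 10.05525 kN/m³.
The centroid is at the centre, 1.05 m below the top of the plate, so the centroid depth is h_c = 6.8 + 1.05 = 7.85 m.
A = π(1.05)² = 3.46361 m².
Resultant F = γ·h_c·A = 10.05525 × 7.85 × 3.46361 = 273.396 kN.
I_c = πr⁴/4 = π × 1.05⁴/4 = 0.954656 m⁴.
Centre of pressure: y_p = y_c + I_c/(y_c·A) = 7.85 + 0.954656/(7.85 × 3.46361) = 7.85 + 0.0351114 = 7.88511 m along the plane.
The resultant acts 1.05 + 0.0351114 = 1.08511 m (along the plate) below the hinge at the top edge, so the moment about the hinge is M = F × 1.08511 = 273.396 × 1.08511 = 296.665 kN·m.

M ≈ 296.7 kN·m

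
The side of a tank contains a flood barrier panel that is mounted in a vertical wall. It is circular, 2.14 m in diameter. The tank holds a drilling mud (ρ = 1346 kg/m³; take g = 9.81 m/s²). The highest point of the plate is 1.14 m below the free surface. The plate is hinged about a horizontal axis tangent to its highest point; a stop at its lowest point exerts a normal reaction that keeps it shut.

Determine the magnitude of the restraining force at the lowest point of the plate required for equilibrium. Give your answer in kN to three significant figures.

γ = ρg = 1346 × 9.81 / 1000 = 13.20426 kN/m³.
The centroid is at the centre, 1.07 m below the top of the plate, so the centroid depth is h_c = 1.14 + 1.07 = 2.21 m.
A = π(1.07)² = 3.59681 m².
Resultant F = γ·h_c·A = 13.20426 × 2.21 × 3.59681 = 104.96 kN.
I_c = πr⁴/4 = π × 1.07⁴/4 = 1.0295 m⁴.
Centre of pressure: y_p = y_c + I_c/(y_c·A) = 2.21 + 1.0295/(2.21 × 3.59681) = 2.21 + 0.129514 = 2.33951 m along the plane.
The resultant acts 1.07 + 0.129514 = 1.19951 m (along the plate) below the hinge at the top edge, so the moment about the hinge is M = F × 1.19951 = 104.96 × 1.19951 = 125.901 kN·m.
A normal force at the bottom, 2.14 m from the hinge, must supply this moment: P = 125.901/2.14 = 58.8322 kN.

P ≈ 58.8 kN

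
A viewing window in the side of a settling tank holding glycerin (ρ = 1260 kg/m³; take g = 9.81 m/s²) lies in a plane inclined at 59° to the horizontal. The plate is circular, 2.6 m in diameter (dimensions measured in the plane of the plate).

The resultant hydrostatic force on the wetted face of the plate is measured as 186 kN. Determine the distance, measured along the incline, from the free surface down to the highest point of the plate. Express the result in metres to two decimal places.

y_top ≈ 2.01 m

γ = ρg = 1260 × 9.81 / 1000 = 12.3606 kN/m³.
A = π(1.3)² = 5.30929 m².
From F = γ·h_c·A, the centroid depth is h_c = 186/(12.3606 × 5.30929) = 2.83424 m.
Let θ = 59° be the plate's angle to the horizontal; measure y along the incline from where the plane meets the free surface. Vertical depth h = y·sinθ with sinθ = 0.857167.
Along the incline, y_c = h_c/sinθ = 2.83424/0.857167 = 3.30652 m.
The centroid is at the centre, 1.3 m below the top of the plate, so the highest point sits at y_top = 3.30652 − 1.3 = 2.00652 m along the incline.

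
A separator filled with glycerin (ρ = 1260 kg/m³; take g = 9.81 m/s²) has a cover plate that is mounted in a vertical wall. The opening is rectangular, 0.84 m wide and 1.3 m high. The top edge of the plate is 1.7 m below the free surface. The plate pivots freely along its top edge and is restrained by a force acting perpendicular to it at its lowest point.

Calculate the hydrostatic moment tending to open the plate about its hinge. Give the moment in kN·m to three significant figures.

γ = ρg = 1260 × 9.81 / 1000 = 12.3606 kN/m³.
The centroid lies 1.3/2 = 0.65 m below the top edge, so the centroid depth is h_c = 1.7 + 0.65 = 2.35 m.
A = 0.84 × 1.3 = 1.092 m².
Resultant F = γ·h_c·A = 12.3606 × 2.35 × 1.092 = 31.7198 kN.
I_c = b·h³/12 = 0.84 × 1.3³/12 = 0.15379 m⁴.
Centre of pressure: y_p = y_c + I_c/(y_c·A) = 2.35 + 0.15379/(2.35 × 1.092) = 2.35 + 0.0599291 = 2.40993 m along the plane.
The resultant acts 0.65 + 0.0599291 = 0.709929 m (along the plate) below the hinge at the top edge, so the moment about the hinge is M = F × 0.709929 = 31.7198 × 0.709929 = 22.5188 kN·m.

M ≈ 22.5 kN·m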